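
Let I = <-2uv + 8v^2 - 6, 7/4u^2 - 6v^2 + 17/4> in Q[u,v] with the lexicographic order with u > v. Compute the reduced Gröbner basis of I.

G = {u - 88/21v^3 + 67/21v, v^4 - 151/88v^2 + 63/88}

f_1 = -2uv + 8v^2 - 6, LT = uv.
f_2 = 7/4u^2 - 6v^2 + 17/4, LT = u^2.

S(f_1,f_2): lcm = u^2v. S = -4uv^2 + 3u + 24/7v^3 - 17/7v.
  reduce S modulo (f_1, f_2):
  remainder 3u - 88/7v^3 + 67/7v ≠ 0; add g_3 = 3u - 88/7v^3 + 67/7v to the basis.

S(f_1,g_3): lcm = uv. S = 88/21v^4 - 151/21v^2 + 3.
  reduce S modulo (f_1, f_2, g_3):
  remainder 88/21v^4 - 151/21v^2 + 3 ≠ 0; add g_4 = 88/21v^4 - 151/21v^2 + 3 to the basis.

The other S-polynomials (S(f_2,g_3), S(f_1,g_4), S(f_2,g_4), S(g_3,g_4)) all reduce to 0 modulo the current basis, so we have a Gröbner basis.
Inter-reduce: drop elements whose leading term is divisible by another's, tail-reduce, and make monic.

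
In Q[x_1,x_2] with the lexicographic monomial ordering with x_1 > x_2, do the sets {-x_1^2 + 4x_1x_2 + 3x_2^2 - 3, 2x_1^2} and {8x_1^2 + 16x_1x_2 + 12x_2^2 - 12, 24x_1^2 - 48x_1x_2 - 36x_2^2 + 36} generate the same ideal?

Since reduced Gröbner bases are canonical representatives of ideals under a given ordering, it suffices to compute and compare them.
Buchberger on the first generating set:
f_1 = -x_1^2 + 4x_1x_2 + 3x_2^2 - 3, LT = x_1^2.
f_2 = 2x_1^2, LT = x_1^2.

S(f_1,f_2): lcm = x_1^2. S = -4x_1x_2 - 3x_2^2 + 3.
  leading term x_1x_2: no divisor's leading term divides it; move -4x_1x_2 to the remainder.
  leading term x_2^2: no divisor's leading term divides it; move -3x_2^2 to the remainder.
  leading term 1: no divisor's leading term divides it; move 3 to the remainder.
  remainder -4x_1x_2 - 3x_2^2 + 3 ≠ 0; add g_3 = -4x_1x_2 - 3x_2^2 + 3 to the basis.

S(f_1,g_3): lcm = x_1^2x_2. S = -19/4x_1x_2^2 + 3/4x_1 - 3x_2^3 + 3x_2.
  leading term x_1x_2^2: subtract (19/16x_2)·g_3 from -19/4x_1x_2^2 + 3/4x_1 - 3x_2^3 + 3x_2 → 3/4x_1 + 9/16x_2^3 - 9/16x_2
  leading term x_1: no divisor's leading term divides it; move 3/4x_1 to the remainder.
  leading term x_2^3: no divisor's leading term divides it; move 9/16x_2^3 to the remainder.
  leading term x_2: no divisor's leading term divides it; move -9/16x_2 to the remainder.
  remainder 3/4x_1 + 9/16x_2^3 - 9/16x_2 ≠ 0; add g_4 = 3/4x_1 + 9/16x_2^3 - 9/16x_2 to the basis.

S(f_1,g_4): lcm = x_1^2. S = -3/4x_1x_2^3 - 13/4x_1x_2 - 3x_2^2 + 3.
  leading term x_1x_2^3: subtract (3/16x_2^2)·g_3 from -3/4x_1x_2^3 - 13/4x_1x_2 - 3x_2^2 + 3 → -13/4x_1x_2 + 9/16x_2^4 - 57/16x_2^2 + 3
  leading term x_1x_2: subtract (13/16)·g_3 from -13/4x_1x_2 + 9/16x_2^4 - 57/16x_2^2 + 3 → 9/16x_2^4 - 9/8x_2^2 + 9/16
  leading term x_2^4: no divisor's leading term divides it; move 9/16x_2^4 to the remainder.
  leading term x_2^2: no divisor's leading term divides it; move -9/8x_2^2 to the remainder.
  leading term 1: no divisor's leading term divides it; move 9/16 to the remainder.
  remainder 9/16x_2^4 - 9/8x_2^2 + 9/16 ≠ 0; add g_5 = 9/16x_2^4 - 9/8x_2^2 + 9/16 to the basis.

The other S-polynomials (S(f_2,g_3), S(f_2,g_4), S(g_3,g_4), S(f_1,g_5), S(f_2,g_5), S(g_3,g_5), S(g_4,g_5)) all reduce to 0 modulo the current basis, so we have a Gröbner basis.
Inter-reduce: drop elements whose leading term is divisible by another's, tail-reduce, and make monic.
Reduced Gröbner basis: {x_1 + 3/4x_2^3 - 3/4x_2, x_2^4 - 2x_2^2 + 1}.

Buchberger on the second generating set:
h_1 = 8x_1^2 + 16x_1x_2 + 12x_2^2 - 12, LT = x_1^2.
h_2 = 24x_1^2 - 48x_1x_2 - 36x_2^2 + 36, LT = x_1^2.

S(h_1,h_2): lcm = x_1^2. S = 4x_1x_2 + 3x_2^2 - 3.
  leading term x_1x_2: no divisor's leading term divides it; move 4x_1x_2 to the remainder.
  leading term x_2^2: no divisor's leading term divides it; move 3x_2^2 to the remainder.
  leading term 1: no divisor's leading term divides it; move -3 to the remainder.
  remainder 4x_1x_2 + 3x_2^2 - 3 ≠ 0; add k_3 = 4x_1x_2 + 3x_2^2 - 3 to the basis.

S(h_1,k_3): lcm = x_1^2x_2. S = 5/4x_1x_2^2 + 3/4x_1 + 3/2x_2^3 - 3/2x_2.
  leading term x_1x_2^2: subtract (5/16x_2)·k_3 from 5/4x_1x_2^2 + 3/4x_1 + 3/2x_2^3 - 3/2x_2 → 3/4x_1 + 9/16x_2^3 - 9/16x_2
  leading term x_1: no divisor's leading term divides it; move 3/4x_1 to the remainder.
  leading term x_2^3: no divisor's leading term divides it; move 9/16x_2^3 to the remainder.
  leading term x_2: no divisor's leading term divides it; move -9/16x_2 to the remainder.
  remainder 3/4x_1 + 9/16x_2^3 - 9/16x_2 ≠ 0; add k_4 = 3/4x_1 + 9/16x_2^3 - 9/16x_2 to the basis.

S(h_1,k_4): lcm = x_1^2. S = -3/4x_1x_2^3 + 11/4x_1x_2 + 3/2x_2^2 - 3/2.
  leading term x_1x_2^3: subtract (-3/16x_2^2)·k_3 from -3/4x_1x_2^3 + 11/4x_1x_2 + 3/2x_2^2 - 3/2 → 11/4x_1x_2 + 9/16x_2^4 + 15/16x_2^2 - 3/2
  leading term x_1x_2: subtract (11/16)·k_3 from 11/4x_1x_2 + 9/16x_2^4 + 15/16x_2^2 - 3/2 → 9/16x_2^4 - 9/8x_2^2 + 9/16
  leading term x_2^4: no divisor's leading term divides it; move 9/16x_2^4 to the remainder.
  leading term x_2^2: no divisor's leading term divides it; move -9/8x_2^2 to the remainder.
  leading term 1: no divisor's leading term divides it; move 9/16 to the remainder.
  remainder 9/16x_2^4 - 9/8x_2^2 + 9/16 ≠ 0; add k_5 = 9/16x_2^4 - 9/8x_2^2 + 9/16 to the basis.

The other S-polynomials (S(h_2,k_3), S(h_2,k_4), S(k_3,k_4), S(h_1,k_5), S(h_2,k_5), S(k_3,k_5), S(k_4,k_5)) all reduce to 0 modulo the current basis, so we have a Gröbner basis.
Inter-reduce: drop elements whose leading term is divisible by another's, tail-reduce, and make monic.
Reduced Gröbner basis: {x_1 + 3/4x_2^3 - 3/4x_2, x_2^4 - 2x_2^2 + 1}.

Same reduced basis, so the two generating sets span the same ideal.

Yes, the ideals are equal.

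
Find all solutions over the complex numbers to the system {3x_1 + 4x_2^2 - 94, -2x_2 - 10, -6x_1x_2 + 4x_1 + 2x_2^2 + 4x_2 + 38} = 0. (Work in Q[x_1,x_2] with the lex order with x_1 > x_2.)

{(-2, -5)}

Compute a lex Gröbner basis by Buchberger's algorithm.
f_1 = 3x_1 + 4x_2^2 - 94, LT = x_1.
f_2 = -2x_2 - 10, LT = x_2.
f_3 = -6x_1x_2 + 4x_1 + 2x_2^2 + 4x_2 + 38, LT = x_1x_2.

The S-polynomials (S(f_1,f_2), S(f_1,f_3), S(f_2,f_3)) all reduce to 0 modulo the current basis, so we have a Gröbner basis.
Inter-reduce: drop elements whose leading term is divisible by another's, tail-reduce, and make monic.
Reduced Gröbner basis: {x_1 + 2, x_2 + 5}.

Since the basis is lex-ordered, x_2 + 5 is univariate in x_2. Its roots are {-5}. Back-substituting each root into the other basis elements fixes the other coordinates.
  x_2 = -5: the earlier basis element becomes x_1 + 2 = 0, giving x_1 = -2 — point (-2, -5).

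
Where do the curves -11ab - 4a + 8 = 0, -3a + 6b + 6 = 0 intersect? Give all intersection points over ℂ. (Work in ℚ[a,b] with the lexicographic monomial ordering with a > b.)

Compute a lex Gröbner basis by Buchberger's algorithm.
f_1 = -11ab - 4a + 8, LT = ab.
f_2 = -3a + 6b + 6, LT = a.

S(f_1,f_2): lcm = ab. S = 4/11a + 2b² + 2b - 8/11.
  leading term a: subtract (-4/33)·f_2 from 4/11a + 2b² + 2b - 8/11 → 2b² + 30/11b
  leading term b²: no divisor's leading term divides it; move 2b² to the remainder.
  leading term b: no divisor's leading term divides it; move 30/11b to the remainder.
  remainder 2b² + 30/11b ≠ 0; add h_3 = 2b² + 30/11b to the basis.

The other S-polynomials (S(f_1,h_3), S(f_2,h_3)) all reduce to 0 modulo the current basis, so we have a Gröbner basis.
Inter-reduce: drop elements whose leading term is divisible by another's, tail-reduce, and make monic.
Reduced Gröbner basis: {a - 2b - 2, b² + 15/11b}.

Elimination: the polynomial b² + 15/11b lies in the elimination ideal for b, so b ∈ {-15/11, 0}. For each such b, the remaining basis elements (now univariate) give the rest of the solution.
  b = -15/11: the earlier basis element becomes a + 8/11 = 0, giving a = -8/11 — point (-8/11, -15/11).
  b = 0: the earlier basis element becomes a - 2 = 0, giving a = 2 — point (2, 0).
Each listed point satisfies every original equation (direct substitution).

{(-8/11, -15/11), (2, 0)}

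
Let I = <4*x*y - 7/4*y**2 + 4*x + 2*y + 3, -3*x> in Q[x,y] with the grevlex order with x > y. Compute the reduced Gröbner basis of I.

G = {y**2 - 8/7*y - 12/7, x}

f_1 = 4*x*y - 7/4*y**2 + 4*x + 2*y + 3, LT = x*y.
f_2 = -3*x, LT = x.

S(f_1,f_2): lcm = x*y. S = -7/16*y**2 + x + 1/2*y + 3/4.
  leading term y**2: no divisor's leading term divides it; move -7/16*y**2 to the remainder.
  leading term x: subtract (-1/3)·f_2 from x + 1/2*y + 3/4 → 1/2*y + 3/4
  leading term y: no divisor's leading term divides it; move 1/2*y to the remainder.
  leading term 1: no divisor's leading term divides it; move 3/4 to the remainder.
  remainder -7/16*y**2 + 1/2*y + 3/4 ≠ 0; add g_3 = -7/16*y**2 + 1/2*y + 3/4 to the basis.

S(f_1,g_3): lcm = x*y**2. S = -7/16*y**3 + 15/7*x*y + 1/2*y**2 + 12/7*x + 3/4*y.
  leading term y**3: subtract (y)·g_3 from -7/16*y**3 + 15/7*x*y + 1/2*y**2 + 12/7*x + 3/4*y → 15/7*x*y + 12/7*x
  leading term x*y: subtract (15/28)·f_1 from 15/7*x*y + 12/7*x → 15/16*y**2 - 3/7*x - 15/14*y - 45/28
  leading term y**2: subtract (-15/7)·g_3 from 15/16*y**2 - 3/7*x - 15/14*y - 45/28 → -3/7*x
  leading term x: subtract (1/7)·f_2 from -3/7*x → 0
  remainder 0.

S(f_2,g_3): leading monomials are coprime, so the S-polynomial reduces to 0 (Buchberger's first criterion).
Every S-polynomial of the final basis reduces to 0, so we have a Gröbner basis.
Inter-reduce: drop elements whose leading term is divisible by another's, tail-reduce, and make monic.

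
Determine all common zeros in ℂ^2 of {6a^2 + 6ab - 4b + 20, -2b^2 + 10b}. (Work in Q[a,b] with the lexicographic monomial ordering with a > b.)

{(-sqrt(30)*I/3, 0), (sqrt(30)*I/3, 0), (-5, 5), (0, 5)}

Compute a lex Gröbner basis by Buchberger's algorithm.
f_1 = 6a^2 + 6ab - 4b + 20, LT = a^2.
f_2 = -2b^2 + 10b, LT = b^2.

The S-polynomials (S(f_1,f_2)) all reduce to 0 modulo the current basis, so we have a Gröbner basis.
Inter-reduce: drop elements whose leading term is divisible by another's, tail-reduce, and make monic.
Reduced Gröbner basis: {a^2 + ab - 2/3b + 10/3, b^2 - 5b}.

The lex basis is triangular: the last element involves only b. Solving b^2 - 5b = 0 gives b ∈ {0, 5}; substituting each value into the earlier elements determines the remaining variables.
  b = 0: the earlier basis element becomes a^2 + 10/3 = 0, giving a = -sqrt(30)*I/3, sqrt(30)*I/3 — points (-sqrt(30)*I/3, 0), (sqrt(30)*I/3, 0).
  b = 5: the earlier basis element becomes a^2 + 5a = 0, giving a = -5, 0 — points (-5, 5), (0, 5).
Check: every point annihilates each of the original generators.
A lex Gröbner basis triangularizes the system, enabling back-substitution.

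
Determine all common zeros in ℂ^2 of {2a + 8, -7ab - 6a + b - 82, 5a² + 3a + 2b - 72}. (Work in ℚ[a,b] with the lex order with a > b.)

{(-4, 2)}

Compute a lex Gröbner basis by Buchberger's algorithm.
f_1 = 2a + 8, LT = a.
f_2 = -7ab - 6a + b - 82, LT = ab.
f_3 = 5a² + 3a + 2b - 72, LT = a².

S(f_1,f_2): lcm = ab. S = -6/7a + 29/7b - 82/7.
  leading term a: subtract (-3/7)·f_1 from -6/7a + 29/7b - 82/7 → 29/7b - 58/7
  leading term b: no divisor's leading term divides it; move 29/7b to the remainder.
  leading term 1: no divisor's leading term divides it; move -58/7 to the remainder.
  remainder 29/7b - 58/7 ≠ 0; add h_4 = 29/7b - 58/7 to the basis.

The other S-polynomials (S(f_1,f_3), S(f_2,f_3), S(f_1,h_4), S(f_2,h_4), S(f_3,h_4)) all reduce to 0 modulo the current basis, so we have a Gröbner basis.
Inter-reduce: drop elements whose leading term is divisible by another's, tail-reduce, and make monic.
Reduced Gröbner basis: {a + 4, b - 2}.

Elimination: the polynomial b - 2 lies in the elimination ideal for b, so b ∈ {2}. For each such b, the remaining basis elements (now univariate) give the rest of the solution.
  b = 2: the earlier basis element becomes a + 4 = 0, giving a = -4 — point (-4, 2).
Substituting each solution back into the original system confirms all equations vanish.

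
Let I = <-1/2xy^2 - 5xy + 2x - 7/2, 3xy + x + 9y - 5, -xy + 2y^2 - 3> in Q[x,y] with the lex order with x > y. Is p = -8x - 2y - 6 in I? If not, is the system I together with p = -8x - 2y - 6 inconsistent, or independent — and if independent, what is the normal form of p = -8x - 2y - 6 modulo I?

-8x - 2y - 6 lies in I (it reduces to 0).

First compute the reduced Gröbner basis of I by Buchberger's algorithm.
f_1 = -1/2xy^2 - 5xy + 2x - 7/2, LT = xy^2.
f_2 = 3xy + x + 9y - 5, LT = xy.
f_3 = -xy + 2y^2 - 3, LT = xy.

S(f_1,f_2): lcm = xy^2. S = 29/3xy - 4x - 3y^2 + 5/3y + 7.
  reduce S modulo (f_1, f_2, f_3):
  remainder -65/9x - 3y^2 - 82/3y + 208/9 ≠ 0; add h_4 = -65/9x - 3y^2 - 82/3y + 208/9 to the basis.

S(f_1,f_3): lcm = xy^2. S = 10xy - 4x + 2y^3 - 3y + 7.
  reduce S modulo (f_1, f_2, f_3, h_4):
  remainder 2y^3 + 198/65y^2 - 341/65y + 1/5 ≠ 0; add h_5 = 2y^3 + 198/65y^2 - 341/65y + 1/5 to the basis.

S(f_2,f_3): lcm = xy. S = 1/3x + 2y^2 + 3y - 14/3.
  reduce S modulo (f_1, f_2, f_3, h_4, h_5):
  remainder 121/65y^2 + 113/65y - 18/5 ≠ 0; add h_6 = 121/65y^2 + 113/65y - 18/5 to the basis.

S(f_1,h_4): lcm = xy^2. S = 10xy - 4x - 27/65y^4 - 246/65y^3 + 16/5y^2 + 7.
  reduce S modulo (f_1, f_2, f_3, h_4, h_5, h_6):
  remainder -20215201/1022450y + 20215201/1022450 ≠ 0; add h_7 = -20215201/1022450y + 20215201/1022450 to the basis.

The other S-polynomials (S(f_2,h_4), S(f_3,h_4), S(f_1,h_5), S(f_2,h_5), S(f_3,h_5), S(h_4,h_5), S(f_1,h_6), S(f_2,h_6), S(f_3,h_6), S(h_4,h_6), S(h_5,h_6), S(f_1,h_7), S(f_2,h_7), S(f_3,h_7), S(h_4,h_7), S(h_5,h_7), S(h_6,h_7)) all reduce to 0 modulo the current basis, so we have a Gröbner basis.
Inter-reduce: drop elements whose leading term is divisible by another's, tail-reduce, and make monic.
Reduced Gröbner basis: {x + 1, y - 1}.
Label its elements g_1 = x + 1, g_2 = y - 1.

Reduce p = -8x - 2y - 6 modulo G:
  leading term x: subtract (-8)·g_1 from -8x - 2y - 6 → -2y + 2
  leading term y: subtract (-2)·g_2 from -2y + 2 → 0
  normal form = 0.
Since the normal form is 0, p ∈ I.

Ideal membership is decidable via reduction modulo a Gröbner basis.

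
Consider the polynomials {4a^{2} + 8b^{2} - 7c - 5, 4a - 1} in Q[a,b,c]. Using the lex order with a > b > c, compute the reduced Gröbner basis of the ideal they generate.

The reduced Gröbner basis is the canonical form of the ideal for this ordering.

f_1 = 4a^{2} + 8b^{2} - 7c - 5, LT = a^{2}.
f_2 = 4a - 1, LT = a.

S(f_1,f_2): lcm = a^{2}. S = \tfrac{1}{4}a + 2b^{2} - \tfrac{7}{4}c - \tfrac{5}{4}.
  leading term a: subtract (\tfrac{1}{16})·f_2 from \tfrac{1}{4}a + 2b^{2} - \tfrac{7}{4}c - \tfrac{5}{4} → 2b^{2} - \tfrac{7}{4}c - \tfrac{19}{16}
  leading term b^{2}: no divisor's leading term divides it; move 2b^{2} to the remainder.
  leading term c: no divisor's leading term divides it; move -\tfrac{7}{4}c to the remainder.
  leading term 1: no divisor's leading term divides it; move -\tfrac{19}{16} to the remainder.
  remainder 2b^{2} - \tfrac{7}{4}c - \tfrac{19}{16} ≠ 0; add g_3 = 2b^{2} - \tfrac{7}{4}c - \tfrac{19}{16} to the basis.

S(f_1,g_3): leading monomials are coprime, so the S-polynomial reduces to 0 (Buchberger's first criterion).
S(f_2,g_3): leading monomials are coprime, so the S-polynomial reduces to 0 (Buchberger's first criterion).
Every S-polynomial of the final basis reduces to 0, so we have a Gröbner basis.
Inter-reduce: drop elements whose leading term is divisible by another's, tail-reduce, and make monic.

G = {a - \tfrac{1}{4}, b^{2} - \tfrac{7}{8}c - \tfrac{19}{32}}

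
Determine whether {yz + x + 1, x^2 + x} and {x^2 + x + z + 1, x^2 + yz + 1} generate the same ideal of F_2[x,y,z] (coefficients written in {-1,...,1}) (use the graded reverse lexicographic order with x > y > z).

No, the ideals differ.

Equality of ideals is decidable: compute both reduced Gröbner bases (unique for the ordering) and check whether they agree.
Buchberger on the first generating set:
f_1 = yz + x + 1, LT = yz.
f_2 = x^2 + x, LT = x^2.

The S-polynomials (S(f_1,f_2)) all reduce to 0 modulo the current basis, so we have a Gröbner basis.
Inter-reduce: drop elements whose leading term is divisible by another's, tail-reduce, and make monic.
Reduced Gröbner basis: {x^2 + x, yz + x + 1}.

Buchberger on the second generating set:
h_1 = x^2 + x + z + 1, LT = x^2.
h_2 = x^2 + yz + 1, LT = x^2.

S(h_1,h_2): lcm = x^2. S = yz + x + z.
  leading term yz: no divisor's leading term divides it; move yz to the remainder.
  leading term x: no divisor's leading term divides it; move x to the remainder.
  leading term z: no divisor's leading term divides it; move z to the remainder.
  remainder yz + x + z ≠ 0; add k_3 = yz + x + z to the basis.

The other S-polynomials (S(h_1,k_3), S(h_2,k_3)) all reduce to 0 modulo the current basis, so we have a Gröbner basis.
Inter-reduce: drop elements whose leading term is divisible by another's, tail-reduce, and make monic.
Reduced Gröbner basis: {x^2 + x + z + 1, yz + x + z}.

These differ, so the ideals are not equal.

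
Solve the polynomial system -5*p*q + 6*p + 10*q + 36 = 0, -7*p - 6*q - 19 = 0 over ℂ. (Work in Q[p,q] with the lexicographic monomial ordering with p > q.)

Compute a lex Gröbner basis by Buchberger's algorithm.
f_1 = -5*p*q + 6*p + 10*q + 36, LT = p*q.
f_2 = -7*p - 6*q - 19, LT = p.

S(f_1,f_2): lcm = p*q. S = -6/5*p - 6/7*q**2 - 33/7*q - 36/5.
  reduce S modulo (f_1, f_2):
  remainder -6/7*q**2 - 129/35*q - 138/35 ≠ 0; add h_3 = -6/7*q**2 - 129/35*q - 138/35 to the basis.

The other S-polynomials (S(f_1,h_3), S(f_2,h_3)) all reduce to 0 modulo the current basis, so we have a Gröbner basis.
Inter-reduce: drop elements whose leading term is divisible by another's, tail-reduce, and make monic.
Reduced Gröbner basis: {p + 6/7*q + 19/7, q**2 + 43/10*q + 23/5}.

The lex basis is triangular: the last element involves only q. Solving q**2 + 43/10*q + 23/5 = 0 gives q ∈ {-23/10, -2}; substituting each value into the earlier elements determines the remaining variables.
  q = -23/10: the earlier basis element becomes p + 26/35 = 0, giving p = -26/35 — point (-26/35, -23/10).
  q = -2: the earlier basis element becomes p + 1 = 0, giving p = -1 — point (-1, -2).

{(-26/35, -23/10), (-1, -2)}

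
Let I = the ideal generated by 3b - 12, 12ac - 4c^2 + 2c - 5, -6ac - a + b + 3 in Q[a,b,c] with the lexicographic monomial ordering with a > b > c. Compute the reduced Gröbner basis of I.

Buchberger's algorithm terminates because the ascending chain of leading-term ideals stabilizes.

f_1 = 3b - 12, LT = b.
f_2 = 12ac - 4c^2 + 2c - 5, LT = ac.
f_3 = -6ac - a + b + 3, LT = ac.

S(f_2,f_3): lcm = ac. S = -1/6a + 1/6b - 1/3c^2 + 1/6c + 1/12.
  leading term a: no divisor's leading term divides it; move -1/6a to the remainder.
  leading term b: subtract (1/18)·f_1 from 1/6b - 1/3c^2 + 1/6c + 1/12 → -1/3c^2 + 1/6c + 3/4
  leading term c^2: no divisor's leading term divides it; move -1/3c^2 to the remainder.
  leading term c: no divisor's leading term divides it; move 1/6c to the remainder.
  leading term 1: no divisor's leading term divides it; move 3/4 to the remainder.
  remainder -1/6a - 1/3c^2 + 1/6c + 3/4 ≠ 0; add g_4 = -1/6a - 1/3c^2 + 1/6c + 3/4 to the basis.

S(f_2,g_4): lcm = ac. S = -2c^3 + 2/3c^2 + 14/3c - 5/12.
  leading term c^3: no divisor's leading term divides it; move -2c^3 to the remainder.
  leading term c^2: no divisor's leading term divides it; move 2/3c^2 to the remainder.
  leading term c: no divisor's leading term divides it; move 14/3c to the remainder.
  leading term 1: no divisor's leading term divides it; move -5/12 to the remainder.
  remainder -2c^3 + 2/3c^2 + 14/3c - 5/12 ≠ 0; add g_5 = -2c^3 + 2/3c^2 + 14/3c - 5/12 to the basis.

The other S-polynomials (S(f_1,f_2), S(f_1,f_3), S(f_1,g_4), S(f_3,g_4), S(f_1,g_5), S(f_2,g_5), S(f_3,g_5), S(g_4,g_5)) all reduce to 0 modulo the current basis, so we have a Gröbner basis.
Inter-reduce: drop elements whose leading term is divisible by another's, tail-reduce, and make monic.

G = {a + 2c^2 - c - 9/2, b - 4, c^3 - 1/3c^2 - 7/3c + 5/24}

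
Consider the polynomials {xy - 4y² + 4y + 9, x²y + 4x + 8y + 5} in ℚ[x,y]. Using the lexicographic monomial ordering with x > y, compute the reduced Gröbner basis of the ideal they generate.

G = {x - 16/5y³ + 32/5y² + 12/5y - 41/5, y⁴ - 2y³ - 2y² + 61/16y + 45/16}

f_1 = xy - 4y² + 4y + 9, LT = xy.
f_2 = x²y + 4x + 8y + 5, LT = x²y.

S(f_1,f_2): lcm = x²y. S = -4xy² + 4xy + 5x - 8y - 5.
  leading term xy²: subtract (-4y)·f_1 from -4xy² + 4xy + 5x - 8y - 5 → 4xy + 5x - 16y³ + 16y² + 28y - 5
  leading term xy: subtract (4)·f_1 from 4xy + 5x - 16y³ + 16y² + 28y - 5 → 5x - 16y³ + 32y² + 12y - 41
  leading term x: no divisor's leading term divides it; move 5x to the remainder.
  leading term y³: no divisor's leading term divides it; move -16y³ to the remainder.
  leading term y²: no divisor's leading term divides it; move 32y² to the remainder.
  leading term y: no divisor's leading term divides it; move 12y to the remainder.
  leading term 1: no divisor's leading term divides it; move -41 to the remainder.
  remainder 5x - 16y³ + 32y² + 12y - 41 ≠ 0; add g_3 = 5x - 16y³ + 32y² + 12y - 41 to the basis.

S(f_1,g_3): lcm = xy. S = 16/5y⁴ - 32/5y³ - 32/5y² + 61/5y + 9.
  leading term y⁴: no divisor's leading term divides it; move 16/5y⁴ to the remainder.
  leading term y³: no divisor's leading term divides it; move -32/5y³ to the remainder.
  leading term y²: no divisor's leading term divides it; move -32/5y² to the remainder.
  leading term y: no divisor's leading term divides it; move 61/5y to the remainder.
  leading term 1: no divisor's leading term divides it; move 9 to the remainder.
  remainder 16/5y⁴ - 32/5y³ - 32/5y² + 61/5y + 9 ≠ 0; add g_4 = 16/5y⁴ - 32/5y³ - 32/5y² + 61/5y + 9 to the basis.

S(f_2,g_3): lcm = x²y. S = 16/5xy⁴ - 32/5xy³ - 12/5xy² + 41/5xy + 4x + 8y + 5.
  leading term xy⁴: subtract (16/5y³)·f_1 from 16/5xy⁴ - 32/5xy³ - 12/5xy² + 41/5xy + 4x + 8y + 5 → -32/5xy³ - 12/5xy² + 41/5xy + 4x + 64/5y⁵ - 64/5y⁴ - 144/5y³ + 8y + 5
  leading term xy³: subtract (-32/5y²)·f_1 from -32/5xy³ - 12/5xy² + 41/5xy + 4x + 64/5y⁵ - 64/5y⁴ - 144/5y³ + 8y + 5 → -12/5xy² + 41/5xy + 4x + 64/5y⁵ - 192/5y⁴ - 16/5y³ + 288/5y² + 8y + 5
  leading term xy²: subtract (-12/5y)·f_1 from -12/5xy² + 41/5xy + 4x + 64/5y⁵ - 192/5y⁴ - 16/5y³ + 288/5y² + 8y + 5 → 41/5xy + 4x + 64/5y⁵ - 192/5y⁴ - 64/5y³ + 336/5y² + 148/5y + 5
  leading term xy: subtract (41/5)·f_1 from 41/5xy + 4x + 64/5y⁵ - 192/5y⁴ - 64/5y³ + 336/5y² + 148/5y + 5 → 4x + 64/5y⁵ - 192/5y⁴ - 64/5y³ + 100y² - 16/5y - 344/5
  leading term x: subtract (⅘)·g_3 from 4x + 64/5y⁵ - 192/5y⁴ - 64/5y³ + 100y² - 16/5y - 344/5 → 64/5y⁵ - 192/5y⁴ + 372/5y² - 64/5y - 36
  leading term y⁵: subtract (4y)·g_4 from 64/5y⁵ - 192/5y⁴ + 372/5y² - 64/5y - 36 → -64/5y⁴ + 128/5y³ + 128/5y² - 244/5y - 36
  leading term y⁴: subtract (-4)·g_4 from -64/5y⁴ + 128/5y³ + 128/5y² - 244/5y - 36 → 0
  remainder 0.

S(f_1,g_4): lcm = xy⁴. S = 2xy³ + 2xy² - 61/16xy - 45/16x - 4y⁵ + 4y⁴ + 9y³.
  leading term xy³: subtract (2y²)·f_1 from 2xy³ + 2xy² - 61/16xy - 45/16x - 4y⁵ + 4y⁴ + 9y³ → 2xy² - 61/16xy - 45/16x - 4y⁵ + 12y⁴ + y³ - 18y²
  leading term xy²: subtract (2y)·f_1 from 2xy² - 61/16xy - 45/16x - 4y⁵ + 12y⁴ + y³ - 18y² → -61/16xy - 45/16x - 4y⁵ + 12y⁴ + 9y³ - 26y² - 18y
  leading term xy: subtract (-61/16)·f_1 from -61/16xy - 45/16x - 4y⁵ + 12y⁴ + 9y³ - 26y² - 18y → -45/16x - 4y⁵ + 12y⁴ + 9y³ - 165/4y² - 11/4y + 549/16
  leading term x: subtract (-9/16)·g_3 from -45/16x - 4y⁵ + 12y⁴ + 9y³ - 165/4y² - 11/4y + 549/16 → -4y⁵ + 12y⁴ - 93/4y² + 4y + 45/4
  leading term y⁵: subtract (-5/4y)·g_4 from -4y⁵ + 12y⁴ - 93/4y² + 4y + 45/4 → 4y⁴ - 8y³ - 8y² + 61/4y + 45/4
  leading term y⁴: subtract (5/4)·g_4 from 4y⁴ - 8y³ - 8y² + 61/4y + 45/4 → 0
  remainder 0.

S(f_2,g_4): lcm = x²y⁴. S = 2x²y³ + 2x²y² - 61/16x²y - 45/16x² + 4xy³ + 8y⁴ + 5y³.
  leading term x²y³: subtract (2xy²)·f_1 from 2x²y³ + 2x²y² - 61/16x²y - 45/16x² + 4xy³ + 8y⁴ + 5y³ → 2x²y² - 61/16x²y - 45/16x² + 8xy⁴ - 4xy³ - 18xy² + 8y⁴ + 5y³
  leading term x²y²: subtract (2xy)·f_1 from 2x²y² - 61/16x²y - 45/16x² + 8xy⁴ - 4xy³ - 18xy² + 8y⁴ + 5y³ → -61/16x²y - 45/16x² + 8xy⁴ + 4xy³ - 26xy² - 18xy + 8y⁴ + 5y³
  leading term x²y: subtract (-61/16x)·f_1 from -61/16x²y - 45/16x² + 8xy⁴ + 4xy³ - 26xy² - 18xy + 8y⁴ + 5y³ → -45/16x² + 8xy⁴ + 4xy³ - 165/4xy² - 11/4xy + 549/16x + 8y⁴ + 5y³
  leading term x²: subtract (-9/16x)·g_3 from -45/16x² + 8xy⁴ + 4xy³ - 165/4xy² - 11/4xy + 549/16x + 8y⁴ + 5y³ → 8xy⁴ - 5xy³ - 93/4xy² + 4xy + 45/4x + 8y⁴ + 5y³
  leading term xy⁴: subtract (8y³)·f_1 from 8xy⁴ - 5xy³ - 93/4xy² + 4xy + 45/4x + 8y⁴ + 5y³ → -5xy³ - 93/4xy² + 4xy + 45/4x + 32y⁵ - 24y⁴ - 67y³
  leading term xy³: subtract (-5y²)·f_1 from -5xy³ - 93/4xy² + 4xy + 45/4x + 32y⁵ - 24y⁴ - 67y³ → -93/4xy² + 4xy + 45/4x + 32y⁵ - 44y⁴ - 47y³ + 45y²
  leading term xy²: subtract (-93/4y)·f_1 from -93/4xy² + 4xy + 45/4x + 32y⁵ - 44y⁴ - 47y³ + 45y² → 4xy + 45/4x + 32y⁵ - 44y⁴ - 140y³ + 138y² + 837/4y
  leading term xy: subtract (4)·f_1 from 4xy + 45/4x + 32y⁵ - 44y⁴ - 140y³ + 138y² + 837/4y → 45/4x + 32y⁵ - 44y⁴ - 140y³ + 154y² + 773/4y - 36
  leading term x: subtract (9/4)·g_3 from 45/4x + 32y⁵ - 44y⁴ - 140y³ + 154y² + 773/4y - 36 → 32y⁵ - 44y⁴ - 104y³ + 82y² + 665/4y + 225/4
  leading term y⁵: subtract (10y)·g_4 from 32y⁵ - 44y⁴ - 104y³ + 82y² + 665/4y + 225/4 → 20y⁴ - 40y³ - 40y² + 305/4y + 225/4
  leading term y⁴: subtract (25/4)·g_4 from 20y⁴ - 40y³ - 40y² + 305/4y + 225/4 → 0
  remainder 0.

S(g_3,g_4): leading monomials are coprime, so the S-polynomial reduces to 0 (Buchberger's first criterion).
Every S-polynomial of the final basis reduces to 0, so we have a Gröbner basis.
Inter-reduce: drop elements whose leading term is divisible by another's, tail-reduce, and make monic.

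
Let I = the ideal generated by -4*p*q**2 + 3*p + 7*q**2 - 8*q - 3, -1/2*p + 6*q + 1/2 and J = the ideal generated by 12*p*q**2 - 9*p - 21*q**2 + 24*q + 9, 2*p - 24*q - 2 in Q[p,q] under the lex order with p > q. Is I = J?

Since reduced Gröbner bases are canonical representatives of ideals under a given ordering, it suffices to compute and compare them.
Buchberger on the first generating set:
f_1 = -4*p*q**2 + 3*p + 7*q**2 - 8*q - 3, LT = p*q**2.
f_2 = -1/2*p + 6*q + 1/2, LT = p.

S(f_1,f_2): lcm = p*q**2. S = -3/4*p + 12*q**3 - 3/4*q**2 + 2*q + 3/4.
  leading term p: subtract (3/2)·f_2 from -3/4*p + 12*q**3 - 3/4*q**2 + 2*q + 3/4 → 12*q**3 - 3/4*q**2 - 7*q
  leading term q**3: no divisor's leading term divides it; move 12*q**3 to the remainder.
  leading term q**2: no divisor's leading term divides it; move -3/4*q**2 to the remainder.
  leading term q: no divisor's leading term divides it; move -7*q to the remainder.
  remainder 12*q**3 - 3/4*q**2 - 7*q ≠ 0; add g_3 = 12*q**3 - 3/4*q**2 - 7*q to the basis.

S(f_1,g_3): lcm = p*q**3. S = 1/16*p*q**2 - 1/6*p*q - 7/4*q**3 + 2*q**2 + 3/4*q.
  leading term p*q**2: subtract (-1/64)·f_1 from 1/16*p*q**2 - 1/6*p*q - 7/4*q**3 + 2*q**2 + 3/4*q → -1/6*p*q + 3/64*p - 7/4*q**3 + 135/64*q**2 + 5/8*q - 3/64
  leading term p*q: subtract (1/3*q)·f_2 from -1/6*p*q + 3/64*p - 7/4*q**3 + 135/64*q**2 + 5/8*q - 3/64 → 3/64*p - 7/4*q**3 + 7/64*q**2 + 11/24*q - 3/64
  leading term p: subtract (-3/32)·f_2 from 3/64*p - 7/4*q**3 + 7/64*q**2 + 11/24*q - 3/64 → -7/4*q**3 + 7/64*q**2 + 49/48*q
  leading term q**3: subtract (-7/48)·g_3 from -7/4*q**3 + 7/64*q**2 + 49/48*q → 0
  remainder 0.

S(f_2,g_3): leading monomials are coprime, so the S-polynomial reduces to 0 (Buchberger's first criterion).
Every S-polynomial of the final basis reduces to 0, so we have a Gröbner basis.
Inter-reduce: drop elements whose leading term is divisible by another's, tail-reduce, and make monic.
Reduced Gröbner basis: {p - 12*q - 1, q**3 - 1/16*q**2 - 7/12*q}.

Buchberger on the second generating set:
h_1 = 12*p*q**2 - 9*p - 21*q**2 + 24*q + 9, LT = p*q**2.
h_2 = 2*p - 24*q - 2, LT = p.

S(h_1,h_2): lcm = p*q**2. S = -3/4*p + 12*q**3 - 3/4*q**2 + 2*q + 3/4.
  leading term p: subtract (-3/8)·h_2 from -3/4*p + 12*q**3 - 3/4*q**2 + 2*q + 3/4 → 12*q**3 - 3/4*q**2 - 7*q
  leading term q**3: no divisor's leading term divides it; move 12*q**3 to the remainder.
  leading term q**2: no divisor's leading term divides it; move -3/4*q**2 to the remainder.
  leading term q: no divisor's leading term divides it; move -7*q to the remainder.
  remainder 12*q**3 - 3/4*q**2 - 7*q ≠ 0; add k_3 = 12*q**3 - 3/4*q**2 - 7*q to the basis.

S(h_1,k_3): lcm = p*q**3. S = 1/16*p*q**2 - 1/6*p*q - 7/4*q**3 + 2*q**2 + 3/4*q.
  leading term p*q**2: subtract (1/192)·h_1 from 1/16*p*q**2 - 1/6*p*q - 7/4*q**3 + 2*q**2 + 3/4*q → -1/6*p*q + 3/64*p - 7/4*q**3 + 135/64*q**2 + 5/8*q - 3/64
  leading term p*q: subtract (-1/12*q)·h_2 from -1/6*p*q + 3/64*p - 7/4*q**3 + 135/64*q**2 + 5/8*q - 3/64 → 3/64*p - 7/4*q**3 + 7/64*q**2 + 11/24*q - 3/64
  leading term p: subtract (3/128)·h_2 from 3/64*p - 7/4*q**3 + 7/64*q**2 + 11/24*q - 3/64 → -7/4*q**3 + 7/64*q**2 + 49/48*q
  leading term q**3: subtract (-7/48)·k_3 from -7/4*q**3 + 7/64*q**2 + 49/48*q → 0
  remainder 0.

S(h_2,k_3): leading monomials are coprime, so the S-polynomial reduces to 0 (Buchberger's first criterion).
Every S-polynomial of the final basis reduces to 0, so we have a Gröbner basis.
Inter-reduce: drop elements whose leading term is divisible by another's, tail-reduce, and make monic.
Reduced Gröbner basis: {p - 12*q - 1, q**3 - 1/16*q**2 - 7/12*q}.

Same reduced basis, so the two generating sets span the same ideal.

Yes, the ideals are equal.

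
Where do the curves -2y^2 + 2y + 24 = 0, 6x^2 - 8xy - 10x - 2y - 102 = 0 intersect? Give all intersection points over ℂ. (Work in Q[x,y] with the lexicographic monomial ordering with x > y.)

{(-16/3, -3), (3, -3), (7/2 - sqrt(1101)/6, 4), (7/2 + sqrt(1101)/6, 4)}

Compute a lex Gröbner basis by Buchberger's algorithm.
f_1 = -2y^2 + 2y + 24, LT = y^2.
f_2 = 6x^2 - 8xy - 10x - 2y - 102, LT = x^2.

The S-polynomials (S(f_1,f_2)) all reduce to 0 modulo the current basis, so we have a Gröbner basis.
Inter-reduce: drop elements whose leading term is divisible by another's, tail-reduce, and make monic.
Reduced Gröbner basis: {x^2 - 4/3xy - 5/3x - 1/3y - 17, y^2 - y - 12}.

A lex Gröbner basis eliminates variables successively. Here y^2 - y - 12 depends only on y, with roots {-3, 4}; lifting each root through the earlier basis elements recovers the full solutions.
  y = -3: the earlier basis element becomes x^2 + 7/3x - 16 = 0, giving x = -16/3, 3 — points (-16/3, -3), (3, -3).
  y = 4: the earlier basis element becomes x^2 - 7x - 55/3 = 0, giving x = 7/2 - sqrt(1101)/6, 7/2 + sqrt(1101)/6 — points (7/2 - sqrt(1101)/6, 4), (7/2 + sqrt(1101)/6, 4).
Substituting each solution back into the original system confirms all equations vanish.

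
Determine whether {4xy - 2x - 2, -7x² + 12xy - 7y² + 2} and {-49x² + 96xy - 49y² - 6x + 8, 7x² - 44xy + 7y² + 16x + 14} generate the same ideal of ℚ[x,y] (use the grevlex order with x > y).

For a fixed monomial order, each ideal has a unique reduced Gröbner basis; comparing bases decides equality.
Buchberger on the first generating set:
f_1 = 4xy - 2x - 2, LT = xy.
f_2 = -7x² + 12xy - 7y² + 2, LT = x².

S(f_1,f_2): lcm = x²y. S = 12/7xy² - y³ - ½x² - ½x + 2/7y.
  reduce S modulo (f_1, f_2):
  remainder -y³ + ½y² - ½x + 8/7y - 1/7 ≠ 0; add g_3 = -y³ + ½y² - ½x + 8/7y - 1/7 to the basis.

The other S-polynomials (S(f_1,g_3), S(f_2,g_3)) all reduce to 0 modulo the current basis, so we have a Gröbner basis.
Inter-reduce: drop elements whose leading term is divisible by another's, tail-reduce, and make monic.
Reduced Gröbner basis: {y³ - ½y² + ½x - 8/7y + 1/7, x² + y² - 6/7x - 8/7, xy - ½x - ½}.

Buchberger on the second generating set:
h_1 = -49x² + 96xy - 49y² - 6x + 8, LT = x².
h_2 = 7x² - 44xy + 7y² + 16x + 14, LT = x².

S(h_1,h_2): lcm = x². S = 212/49xy - 106/49x - 106/49.
  reduce S modulo (h_1, h_2):
  remainder 212/49xy - 106/49x - 106/49 ≠ 0; add k_3 = 212/49xy - 106/49x - 106/49 to the basis.

S(h_1,k_3): lcm = x²y. S = -96/49xy² + y³ + ½x² + 6/49xy + ½x - 8/49y.
  reduce S modulo (h_1, h_2, k_3):
  remainder y³ - ½y² + ½x - 8/7y + 1/7 ≠ 0; add k_4 = y³ - ½y² + ½x - 8/7y + 1/7 to the basis.

The other S-polynomials (S(h_2,k_3), S(h_1,k_4), S(h_2,k_4), S(k_3,k_4)) all reduce to 0 modulo the current basis, so we have a Gröbner basis.
Inter-reduce: drop elements whose leading term is divisible by another's, tail-reduce, and make monic.
Reduced Gröbner basis: {y³ - ½y² + ½x - 8/7y + 1/7, x² + y² - 6/7x - 8/7, xy - ½x - ½}.

These coincide, so the ideals are equal.

Yes, the ideals are equal.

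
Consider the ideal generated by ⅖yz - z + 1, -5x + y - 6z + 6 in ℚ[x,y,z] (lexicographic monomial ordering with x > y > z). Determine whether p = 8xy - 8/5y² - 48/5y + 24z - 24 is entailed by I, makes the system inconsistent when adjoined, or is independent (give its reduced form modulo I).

First compute the reduced Gröbner basis of I by Buchberger's algorithm.
f_1 = ⅖yz - z + 1, LT = yz.
f_2 = -5x + y - 6z + 6, LT = x.

The S-polynomials (S(f_1,f_2)) all reduce to 0 modulo the current basis, so we have a Gröbner basis.
Inter-reduce: drop elements whose leading term is divisible by another's, tail-reduce, and make monic.
Reduced Gröbner basis: {x - ⅕y + 6/5z - 6/5, yz - 5/2z + 5/2}.
Label its elements g_1 = x - ⅕y + 6/5z - 6/5, g_2 = yz - 5/2z + 5/2.

Reduce p = 8xy - 8/5y² - 48/5y + 24z - 24 modulo G:
  leading term xy: subtract (8y)·g_1 from 8xy - 8/5y² - 48/5y + 24z - 24 → -48/5yz + 24z - 24
  leading term yz: subtract (-48/5)·g_2 from -48/5yz + 24z - 24 → 0
  normal form = 0.
Since the normal form is 0, p ∈ I.

8xy - 8/5y² - 48/5y + 24z - 24 lies in I (it reduces to 0).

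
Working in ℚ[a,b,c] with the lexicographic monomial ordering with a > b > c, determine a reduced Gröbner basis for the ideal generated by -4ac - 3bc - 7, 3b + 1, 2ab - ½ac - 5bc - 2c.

The reduced Gröbner basis is the canonical form of the ideal for this ordering.

f_1 = -4ac - 3bc - 7, LT = ac.
f_2 = 3b + 1, LT = b.
f_3 = 2ab - ½ac - 5bc - 2c, LT = ab.

S(f_1,f_2): leading monomials are coprime, so the S-polynomial reduces to 0 (Buchberger's first criterion).
S(f_1,f_3): lcm = abc. S = ¼ac² + ¾b²c + 5/2bc² + 7/4b + c².
  leading term ac²: subtract (-1/16c)·f_1 from ¼ac² + ¾b²c + 5/2bc² + 7/4b + c² → ¾b²c + 37/16bc² + 7/4b + c² - 7/16c
  leading term b²c: subtract (¼bc)·f_2 from ¾b²c + 37/16bc² + 7/4b + c² - 7/16c → 37/16bc² - ¼bc + 7/4b + c² - 7/16c
  leading term bc²: subtract (37/48c²)·f_2 from 37/16bc² - ¼bc + 7/4b + c² - 7/16c → -¼bc + 7/4b + 11/48c² - 7/16c
  leading term bc: subtract (-1/12c)·f_2 from -¼bc + 7/4b + 11/48c² - 7/16c → 7/4b + 11/48c² - 17/48c
  leading term b: subtract (7/12)·f_2 from 7/4b + 11/48c² - 17/48c → 11/48c² - 17/48c - 7/12
  leading term c²: no divisor's leading term divides it; move 11/48c² to the remainder.
  leading term c: no divisor's leading term divides it; move -17/48c to the remainder.
  leading term 1: no divisor's leading term divides it; move -7/12 to the remainder.
  remainder 11/48c² - 17/48c - 7/12 ≠ 0; add g_4 = 11/48c² - 17/48c - 7/12 to the basis.

S(f_2,f_3): lcm = ab. S = ¼ac + ⅓a + 5/2bc + c.
  leading term ac: subtract (-1/16)·f_1 from ¼ac + ⅓a + 5/2bc + c → ⅓a + 37/16bc + c - 7/16
  leading term a: no divisor's leading term divides it; move ⅓a to the remainder.
  leading term bc: subtract (37/48c)·f_2 from 37/16bc + c - 7/16 → 11/48c - 7/16
  leading term c: no divisor's leading term divides it; move 11/48c to the remainder.
  leading term 1: no divisor's leading term divides it; move -7/16 to the remainder.
  remainder ⅓a + 11/48c - 7/16 ≠ 0; add g_5 = ⅓a + 11/48c - 7/16 to the basis.

S(f_1,g_4): lcm = ac². S = 17/11ac + 28/11a + ¾bc² + 7/4c.
  leading term ac: subtract (-17/44)·f_1 from 17/11ac + 28/11a + ¾bc² + 7/4c → 28/11a + ¾bc² - 51/44bc + 7/4c - 119/44
  leading term a: subtract (84/11)·g_5 from 28/11a + ¾bc² - 51/44bc + 7/4c - 119/44 → ¾bc² - 51/44bc + 7/11
  leading term bc²: subtract (¼c²)·f_2 from ¾bc² - 51/44bc + 7/11 → -51/44bc - ¼c² + 7/11
  leading term bc: subtract (-17/44c)·f_2 from -51/44bc - ¼c² + 7/11 → -¼c² + 17/44c + 7/11
  leading term c²: subtract (-12/11)·g_4 from -¼c² + 17/44c + 7/11 → 0
  remainder 0.

S(f_2,g_4): leading monomials are coprime, so the S-polynomial reduces to 0 (Buchberger's first criterion).
S(f_3,g_4): leading monomials are coprime, so the S-polynomial reduces to 0 (Buchberger's first criterion).
S(f_1,g_5): lcm = ac. S = ¾bc - 11/16c² + 21/16c + 7/4.
  leading term bc: subtract (¼c)·f_2 from ¾bc - 11/16c² + 21/16c + 7/4 → -11/16c² + 17/16c + 7/4
  leading term c²: subtract (-3)·g_4 from -11/16c² + 17/16c + 7/4 → 0
  remainder 0.

S(f_2,g_5): leading monomials are coprime, so the S-polynomial reduces to 0 (Buchberger's first criterion).
S(f_3,g_5): lcm = ab. S = -¼ac - 51/16bc + 21/16b - c.
  leading term ac: subtract (1/16)·f_1 from -¼ac - 51/16bc + 21/16b - c → -3bc + 21/16b - c + 7/16
  leading term bc: subtract (-c)·f_2 from -3bc + 21/16b - c + 7/16 → 21/16b + 7/16
  leading term b: subtract (7/16)·f_2 from 21/16b + 7/16 → 0
  remainder 0.

S(g_4,g_5): leading monomials are coprime, so the S-polynomial reduces to 0 (Buchberger's first criterion).
Every S-polynomial of the final basis reduces to 0, so we have a Gröbner basis.
Inter-reduce: drop elements whose leading term is divisible by another's, tail-reduce, and make monic.

G = {a + 11/16c - 21/16, b + ⅓, c² - 17/11c - 28/11}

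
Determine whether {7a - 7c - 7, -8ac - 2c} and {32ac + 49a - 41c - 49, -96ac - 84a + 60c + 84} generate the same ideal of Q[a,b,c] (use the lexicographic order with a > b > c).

Two ideals are equal iff their reduced Gröbner bases coincide (the reduced basis is unique for a fixed ordering).
Buchberger on the first generating set:
f_1 = 7a - 7c - 7, LT = a.
f_2 = -8ac - 2c, LT = ac.

S(f_1,f_2): lcm = ac. S = -c^2 - 5/4c.
  reduce S modulo (f_1, f_2):
  remainder -c^2 - 5/4c ≠ 0; add g_3 = -c^2 - 5/4c to the basis.

The other S-polynomials (S(f_1,g_3), S(f_2,g_3)) all reduce to 0 modulo the current basis, so we have a Gröbner basis.
Inter-reduce: drop elements whose leading term is divisible by another's, tail-reduce, and make monic.
Reduced Gröbner basis: {a - c - 1, c^2 + 5/4c}.

Buchberger on the second generating set:
h_1 = 32ac + 49a - 41c - 49, LT = ac.
h_2 = -96ac - 84a + 60c + 84, LT = ac.

S(h_1,h_2): lcm = ac. S = 21/32a - 21/32c - 21/32.
  reduce S modulo (h_1, h_2):
  remainder 21/32a - 21/32c - 21/32 ≠ 0; add k_3 = 21/32a - 21/32c - 21/32 to the basis.

S(h_1,k_3): lcm = ac. S = 49/32a + c^2 - 9/32c - 49/32.
  reduce S modulo (h_1, h_2, k_3):
  remainder c^2 + 5/4c ≠ 0; add k_4 = c^2 + 5/4c to the basis.

The other S-polynomials (S(h_2,k_3), S(h_1,k_4), S(h_2,k_4), S(k_3,k_4)) all reduce to 0 modulo the current basis, so we have a Gröbner basis.
Inter-reduce: drop elements whose leading term is divisible by another's, tail-reduce, and make monic.
Reduced Gröbner basis: {a - c - 1, c^2 + 5/4c}.

Same reduced basis, so the two generating sets span the same ideal.

Yes, the ideals are equal.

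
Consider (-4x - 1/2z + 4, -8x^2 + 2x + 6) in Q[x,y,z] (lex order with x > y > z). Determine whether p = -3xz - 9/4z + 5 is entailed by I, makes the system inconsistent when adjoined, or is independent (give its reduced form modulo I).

Adjoining -3xz - 9/4z + 5 makes the ideal the whole ring: the system is inconsistent.

First compute the reduced Gröbner basis of I by Buchberger's algorithm.
f_1 = -4x - 1/2z + 4, LT = x.
f_2 = -8x^2 + 2x + 6, LT = x^2.

S(f_1,f_2): lcm = x^2. S = 1/8xz - 3/4x + 3/4.
  leading term xz: subtract (-1/32z)·f_1 from 1/8xz - 3/4x + 3/4 → -3/4x - 1/64z^2 + 1/8z + 3/4
  leading term x: subtract (3/16)·f_1 from -3/4x - 1/64z^2 + 1/8z + 3/4 → -1/64z^2 + 7/32z
  leading term z^2: no divisor's leading term divides it; move -1/64z^2 to the remainder.
  leading term z: no divisor's leading term divides it; move 7/32z to the remainder.
  remainder -1/64z^2 + 7/32z ≠ 0; add h_3 = -1/64z^2 + 7/32z to the basis.

The other S-polynomials (S(f_1,h_3), S(f_2,h_3)) all reduce to 0 modulo the current basis, so we have a Gröbner basis.
Inter-reduce: drop elements whose leading term is divisible by another's, tail-reduce, and make monic.
Reduced Gröbner basis: {x + 1/8z - 1, z^2 - 14z}.
Label its elements g_1 = x + 1/8z - 1, g_2 = z^2 - 14z.

Reduce p = -3xz - 9/4z + 5 modulo G:
  leading term xz: subtract (-3z)·g_1 from -3xz - 9/4z + 5 → 3/8z^2 - 21/4z + 5
  leading term z^2: subtract (3/8)·g_2 from 3/8z^2 - 21/4z + 5 → 5
  leading term 1: no divisor's leading term divides it; move 5 to the remainder.
  normal form = 5.
The normal form is nonzero, so p ∉ I. Since p minus its normal form lies in I, I + (p) = I + (r) where r = 5; decide whether this ideal is the whole ring.
Here r = 5 is a nonzero constant, hence a unit: 1 ∈ I + (p), the Gröbner basis of I + (p) is {1}, and the enlarged system has no common solution — adjoining p is inconsistent.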